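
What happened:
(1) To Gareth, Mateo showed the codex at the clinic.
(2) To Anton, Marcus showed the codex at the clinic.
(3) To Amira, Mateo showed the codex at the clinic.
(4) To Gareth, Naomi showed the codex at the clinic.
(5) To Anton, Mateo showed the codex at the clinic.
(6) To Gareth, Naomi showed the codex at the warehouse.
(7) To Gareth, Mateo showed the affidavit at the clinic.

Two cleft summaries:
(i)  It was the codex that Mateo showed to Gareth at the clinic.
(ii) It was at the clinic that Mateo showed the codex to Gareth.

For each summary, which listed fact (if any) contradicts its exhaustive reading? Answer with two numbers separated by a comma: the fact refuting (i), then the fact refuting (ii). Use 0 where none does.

7, 0

Summary (i) focuses "the codex" (the thing); background agent = Mateo, recipient = Gareth, setting = at the clinic. Fact (7) matches that background with thing = the affidavit — refutes (i).
Summary (ii) focuses "at the clinic" (the setting); background agent = Mateo, thing = the codex, recipient = Gareth. No fact matches that background with a different setting, so 0.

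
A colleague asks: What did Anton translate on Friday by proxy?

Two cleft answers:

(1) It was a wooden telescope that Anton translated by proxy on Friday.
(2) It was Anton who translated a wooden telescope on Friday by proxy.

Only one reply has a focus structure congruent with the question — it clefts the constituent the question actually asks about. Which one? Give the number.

1

The question word "what" targets the direct object.
Option (1) clefts "a wooden telescope" — that matches what the question asks about.
Option (2) clefts "Anton" — the subject (agent), not what was asked.
So the congruent reply is (1).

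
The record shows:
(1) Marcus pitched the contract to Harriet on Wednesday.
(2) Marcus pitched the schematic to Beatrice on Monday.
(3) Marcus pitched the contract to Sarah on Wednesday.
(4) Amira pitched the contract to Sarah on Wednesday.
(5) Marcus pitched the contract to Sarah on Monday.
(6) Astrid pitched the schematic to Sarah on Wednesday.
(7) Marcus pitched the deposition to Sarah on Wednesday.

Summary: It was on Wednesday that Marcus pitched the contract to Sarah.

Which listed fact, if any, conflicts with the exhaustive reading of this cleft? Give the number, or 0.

Focus of the cleft: "on Wednesday" (the setting). Presupposed background: same agent, thing, recipient (Marcus / the contract / Sarah).
Exhaustivity: on Wednesday is the only setting satisfying that background.
Fact (5) shares the background but with setting = on Monday; exhaustivity is violated.

5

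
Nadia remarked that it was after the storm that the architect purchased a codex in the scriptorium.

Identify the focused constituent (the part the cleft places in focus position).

In an it-cleft "It was X that/who ...", the clefted constituent X is the focus; the that/who-clause expresses the presupposed open proposition.
Here the focus is "after the storm". The backgrounded (presupposed) material includes "the architect", "a codex" and "in the scriptorium".

after the storm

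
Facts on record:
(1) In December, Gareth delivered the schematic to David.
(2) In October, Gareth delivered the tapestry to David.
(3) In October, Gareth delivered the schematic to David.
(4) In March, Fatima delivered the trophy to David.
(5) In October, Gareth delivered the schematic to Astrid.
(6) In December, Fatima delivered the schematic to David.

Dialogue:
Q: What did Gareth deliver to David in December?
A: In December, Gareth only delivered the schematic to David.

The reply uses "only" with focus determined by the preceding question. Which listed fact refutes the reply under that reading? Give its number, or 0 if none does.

Answering "What did ...?" puts focus on the thing — here, "the schematic".
"Only" then excludes alternative things while the background — agent = Gareth, recipient = David, setting = in December — is held fixed.
No listed fact shares that background with another thing. Nothing contradicts the reply.
(Fact (3) would refute a reading with focus on the setting — but that is not what the question asks.)

0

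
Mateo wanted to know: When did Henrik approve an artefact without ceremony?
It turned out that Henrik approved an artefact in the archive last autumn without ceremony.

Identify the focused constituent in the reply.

The wh-word "when" asks about the time.
In the answer, "Henrik", "an artefact" and "without ceremony" are given — repeated from the question.
"in the archive" is also new, but it specifies the location, which is not what the question asks about — so it is not the focus.
The constituent filling the time gap is "last autumn"; that is the focus.

last autumn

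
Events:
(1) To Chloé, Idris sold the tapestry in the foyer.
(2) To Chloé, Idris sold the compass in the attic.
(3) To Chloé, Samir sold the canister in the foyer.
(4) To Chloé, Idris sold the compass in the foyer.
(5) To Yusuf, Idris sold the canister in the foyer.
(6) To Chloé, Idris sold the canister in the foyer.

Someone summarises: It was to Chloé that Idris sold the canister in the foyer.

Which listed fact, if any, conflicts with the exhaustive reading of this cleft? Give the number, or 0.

Focus of the cleft: "Chloé" (the recipient). Presupposed background: same agent, thing, setting (Idris / the canister / in the foyer).
The exhaustive reading says no other recipient fits that background.
But fact (5) also has same agent, thing, setting (Idris / the canister / in the foyer), with recipient = Yusuf — so the exhaustive reading fails.

5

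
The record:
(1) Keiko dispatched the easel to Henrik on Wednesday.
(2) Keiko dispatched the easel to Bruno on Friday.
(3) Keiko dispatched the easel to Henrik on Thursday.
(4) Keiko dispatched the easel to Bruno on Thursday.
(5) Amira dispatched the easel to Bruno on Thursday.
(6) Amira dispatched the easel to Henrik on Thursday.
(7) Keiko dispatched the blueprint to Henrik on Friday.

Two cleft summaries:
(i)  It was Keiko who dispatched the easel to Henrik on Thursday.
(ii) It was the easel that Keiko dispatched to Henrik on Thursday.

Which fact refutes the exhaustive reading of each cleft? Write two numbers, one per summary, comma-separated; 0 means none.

6, 0

(i): focus "Keiko". Looking for same thing, recipient, setting (the easel / Henrik / on Thursday) with some other agent — fact (6) has Amira there. Refuted.
(ii): focus "the easel". No fact shares same agent, recipient, setting (Keiko / Henrik / on Thursday) with a different thing. 0.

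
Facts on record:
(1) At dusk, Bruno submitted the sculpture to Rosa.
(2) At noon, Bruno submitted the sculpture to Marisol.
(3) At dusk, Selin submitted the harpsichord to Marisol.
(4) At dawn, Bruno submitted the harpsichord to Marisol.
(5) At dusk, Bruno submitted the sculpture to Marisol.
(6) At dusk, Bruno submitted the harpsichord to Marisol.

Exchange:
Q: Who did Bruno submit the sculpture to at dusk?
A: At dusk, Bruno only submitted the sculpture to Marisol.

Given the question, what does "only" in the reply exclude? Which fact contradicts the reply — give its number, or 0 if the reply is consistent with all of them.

1

The question "Who did ... to ...?" targets the recipient, so in the reply the focus falls on "Marisol".
So "only" ranges over recipients; the rest (same agent, thing, setting (Bruno / the sculpture / at dusk)) is presupposed.
Fact (1) shares the background with a different recipient (Rosa) — counterexample.
(Fact (6) would refute a reading with focus on the thing — but that is not what the question asks.)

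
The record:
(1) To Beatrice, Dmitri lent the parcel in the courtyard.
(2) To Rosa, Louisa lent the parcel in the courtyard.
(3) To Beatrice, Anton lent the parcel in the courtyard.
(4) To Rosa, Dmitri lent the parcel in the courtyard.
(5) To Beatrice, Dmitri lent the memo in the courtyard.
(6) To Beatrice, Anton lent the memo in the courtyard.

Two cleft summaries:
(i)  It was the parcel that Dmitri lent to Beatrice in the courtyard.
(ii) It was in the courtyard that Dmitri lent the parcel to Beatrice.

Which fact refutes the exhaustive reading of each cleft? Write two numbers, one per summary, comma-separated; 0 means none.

5, 0

(i): focus "the parcel". Looking for same agent, recipient, setting (Dmitri / Beatrice / in the courtyard) with some other thing — fact (5) has the memo there. Refuted.
(ii): focus "in the courtyard". No fact shares same agent, thing, recipient (Dmitri / the parcel / Beatrice) with a different setting. 0.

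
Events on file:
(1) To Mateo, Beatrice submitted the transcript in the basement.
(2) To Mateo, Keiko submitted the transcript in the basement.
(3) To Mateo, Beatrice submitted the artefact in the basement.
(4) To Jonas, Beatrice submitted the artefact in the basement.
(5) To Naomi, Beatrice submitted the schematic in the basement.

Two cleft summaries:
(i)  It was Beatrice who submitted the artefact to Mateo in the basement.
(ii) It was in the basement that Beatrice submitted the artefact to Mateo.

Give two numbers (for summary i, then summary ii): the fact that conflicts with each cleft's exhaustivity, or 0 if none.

Summary (i) focuses "Beatrice" (the agent); background same thing, recipient, setting (the artefact / Mateo / in the basement). No fact matches that background with a different agent, so 0.
Summary (ii) focuses "in the basement" (the setting); background same agent, thing, recipient (Beatrice / the artefact / Mateo). No fact matches that background with a different setting, so 0.

0, 0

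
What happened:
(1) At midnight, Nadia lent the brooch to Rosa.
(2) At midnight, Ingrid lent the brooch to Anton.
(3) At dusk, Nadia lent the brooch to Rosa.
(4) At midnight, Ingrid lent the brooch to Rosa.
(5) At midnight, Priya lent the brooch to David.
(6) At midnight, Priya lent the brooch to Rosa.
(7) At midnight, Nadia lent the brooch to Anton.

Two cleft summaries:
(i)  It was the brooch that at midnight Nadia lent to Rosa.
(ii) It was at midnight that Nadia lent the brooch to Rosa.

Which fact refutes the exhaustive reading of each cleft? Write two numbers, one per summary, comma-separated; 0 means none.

0, 3

Summary (i) focuses "the brooch" (the thing); background same agent, recipient, setting (Nadia / Rosa / at midnight). No fact matches that background with a different thing, so 0.
Summary (ii) focuses "at midnight" (the setting); background same agent, thing, recipient (Nadia / the brooch / Rosa). Fact (3) matches that background with setting = at dusk — refutes (ii).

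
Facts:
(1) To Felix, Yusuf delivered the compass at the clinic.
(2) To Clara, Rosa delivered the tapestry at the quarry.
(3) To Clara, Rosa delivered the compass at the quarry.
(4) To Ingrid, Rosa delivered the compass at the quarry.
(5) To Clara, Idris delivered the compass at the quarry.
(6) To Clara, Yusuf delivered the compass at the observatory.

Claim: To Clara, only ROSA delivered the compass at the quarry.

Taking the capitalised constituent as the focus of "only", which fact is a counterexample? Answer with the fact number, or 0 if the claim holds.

5

Focus (in capitals) is "Rosa" — the agent. "Only" excludes alternative agents while holding fixed thing = the compass, recipient = Clara, setting = at the quarry.
Fact (5) shares the background but differs in agent (Idris) — a counterexample.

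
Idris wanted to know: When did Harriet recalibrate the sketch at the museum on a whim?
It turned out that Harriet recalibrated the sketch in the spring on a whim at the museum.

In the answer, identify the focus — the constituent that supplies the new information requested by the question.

The wh-word "when" asks about the time.
In the answer, "Harriet", "the sketch", "on a whim" and "at the museum" are given — repeated from the question.
The constituent filling the time gap is "in the spring"; that is the focus and would carry nuclear stress.

in the spring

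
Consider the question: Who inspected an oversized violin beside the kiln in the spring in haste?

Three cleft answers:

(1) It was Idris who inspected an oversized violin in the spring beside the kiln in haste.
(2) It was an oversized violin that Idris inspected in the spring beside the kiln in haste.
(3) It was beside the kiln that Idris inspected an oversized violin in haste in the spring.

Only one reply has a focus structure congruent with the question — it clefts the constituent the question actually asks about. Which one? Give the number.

The question word "who" targets the subject (agent).
Option (1) clefts "Idris" — that matches what the question asks about.
Option (2) clefts "an oversized violin" — the direct object, not what was asked.
Option (3) clefts "beside the kiln" — the location, not what was asked.
So the congruent reply is (1).

1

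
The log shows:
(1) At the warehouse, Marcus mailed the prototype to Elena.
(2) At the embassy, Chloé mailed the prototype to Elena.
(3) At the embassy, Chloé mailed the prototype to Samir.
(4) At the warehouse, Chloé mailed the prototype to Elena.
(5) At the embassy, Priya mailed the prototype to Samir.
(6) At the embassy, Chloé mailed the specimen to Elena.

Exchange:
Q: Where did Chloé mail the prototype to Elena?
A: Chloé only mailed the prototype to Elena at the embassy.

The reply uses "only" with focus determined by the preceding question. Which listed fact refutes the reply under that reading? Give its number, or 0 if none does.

Answering "Where did ...?" puts focus on the setting — here, "at the embassy".
So "only" ranges over settings; the rest (Chloé as agent and the prototype as thing and Elena as recipient) is presupposed.
Fact (4) shares the background with a different setting (at the warehouse) — counterexample.
(Fact (3) would refute a reading with focus on the recipient — but that is not what the question asks.)

4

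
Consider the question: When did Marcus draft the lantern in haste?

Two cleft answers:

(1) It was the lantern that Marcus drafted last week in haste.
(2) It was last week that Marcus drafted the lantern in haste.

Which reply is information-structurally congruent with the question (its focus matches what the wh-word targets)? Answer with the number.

The question word "when" targets the time.
Option (1) clefts "the lantern" — the direct object, not what was asked.
Option (2) clefts "last week" — that matches what the question asks about.
So the congruent reply is (2).

2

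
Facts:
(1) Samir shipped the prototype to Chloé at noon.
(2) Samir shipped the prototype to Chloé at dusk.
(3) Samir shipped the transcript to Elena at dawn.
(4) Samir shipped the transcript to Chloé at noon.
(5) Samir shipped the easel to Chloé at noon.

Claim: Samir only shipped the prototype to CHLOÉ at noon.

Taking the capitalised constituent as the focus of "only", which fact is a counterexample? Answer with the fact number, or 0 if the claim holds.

0

Focus (in capitals) is "Chloé" — the recipient. "Only" excludes alternative recipients while holding fixed same agent, thing, setting (Samir / the prototype / at noon).
No fact matches same agent, thing, setting (Samir / the prototype / at noon) with a different recipient — every other fact differs on at least one backgrounded slot. So no fact refutes it.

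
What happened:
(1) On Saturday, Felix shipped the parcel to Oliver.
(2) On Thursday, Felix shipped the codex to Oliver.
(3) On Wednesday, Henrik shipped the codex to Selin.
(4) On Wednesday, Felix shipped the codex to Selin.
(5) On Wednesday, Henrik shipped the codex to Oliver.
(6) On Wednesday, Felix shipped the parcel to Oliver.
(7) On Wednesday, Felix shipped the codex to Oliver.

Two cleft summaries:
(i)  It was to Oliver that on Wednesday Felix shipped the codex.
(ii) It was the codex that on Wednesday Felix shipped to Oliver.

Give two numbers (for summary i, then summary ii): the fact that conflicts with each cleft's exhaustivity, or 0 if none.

4, 6

Summary (i) focuses "Oliver" (the recipient); background agent = Felix, thing = the codex, setting = on Wednesday. Fact (4) matches that background with recipient = Selin — refutes (i).
Summary (ii) focuses "the codex" (the thing); background agent = Felix, recipient = Oliver, setting = on Wednesday. Fact (6) matches that background with thing = the parcel — refutes (ii).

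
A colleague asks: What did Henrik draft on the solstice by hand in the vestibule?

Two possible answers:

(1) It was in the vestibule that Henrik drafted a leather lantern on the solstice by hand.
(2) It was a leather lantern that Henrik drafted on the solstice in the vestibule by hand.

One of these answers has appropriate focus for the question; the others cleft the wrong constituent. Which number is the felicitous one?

The question word "what" targets the direct object.
Option (1) clefts "in the vestibule" — the location, not what was asked.
Option (2) clefts "a leather lantern" — that matches what the question asks about.
So the congruent reply is (2).

2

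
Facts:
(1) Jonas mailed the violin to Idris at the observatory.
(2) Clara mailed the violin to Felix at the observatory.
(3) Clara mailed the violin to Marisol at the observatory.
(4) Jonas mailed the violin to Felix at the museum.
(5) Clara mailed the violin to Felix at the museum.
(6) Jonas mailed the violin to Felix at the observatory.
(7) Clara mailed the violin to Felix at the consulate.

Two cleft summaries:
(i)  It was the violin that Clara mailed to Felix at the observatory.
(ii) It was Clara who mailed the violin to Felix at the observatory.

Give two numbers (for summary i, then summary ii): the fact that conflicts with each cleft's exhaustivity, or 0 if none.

(i): focus "the violin". No fact shares Clara as agent and Felix as recipient and at the observatory as setting with a different thing. 0.
(ii): focus "Clara". Looking for the violin as thing and Felix as recipient and at the observatory as setting with some other agent — fact (6) has Jonas there. Refuted.

0, 6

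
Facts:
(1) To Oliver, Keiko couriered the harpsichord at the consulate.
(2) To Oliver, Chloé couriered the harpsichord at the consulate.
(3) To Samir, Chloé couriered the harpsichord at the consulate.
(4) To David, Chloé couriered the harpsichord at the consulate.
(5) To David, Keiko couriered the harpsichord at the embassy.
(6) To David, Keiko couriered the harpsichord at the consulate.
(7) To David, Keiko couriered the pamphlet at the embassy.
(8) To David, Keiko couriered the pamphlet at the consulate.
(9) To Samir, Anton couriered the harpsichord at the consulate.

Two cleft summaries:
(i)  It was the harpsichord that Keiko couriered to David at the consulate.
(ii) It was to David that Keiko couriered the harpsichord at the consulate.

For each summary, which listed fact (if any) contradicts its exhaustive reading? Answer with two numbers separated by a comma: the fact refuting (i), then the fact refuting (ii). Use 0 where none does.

8, 1

Summary (i) focuses "the harpsichord" (the thing); background same agent, recipient, setting (Keiko / David / at the consulate). Fact (8) matches that background with thing = the pamphlet — refutes (i).
Summary (ii) focuses "David" (the recipient); background same agent, thing, setting (Keiko / the harpsichord / at the consulate). Fact (1) matches that background with recipient = Oliver — refutes (ii).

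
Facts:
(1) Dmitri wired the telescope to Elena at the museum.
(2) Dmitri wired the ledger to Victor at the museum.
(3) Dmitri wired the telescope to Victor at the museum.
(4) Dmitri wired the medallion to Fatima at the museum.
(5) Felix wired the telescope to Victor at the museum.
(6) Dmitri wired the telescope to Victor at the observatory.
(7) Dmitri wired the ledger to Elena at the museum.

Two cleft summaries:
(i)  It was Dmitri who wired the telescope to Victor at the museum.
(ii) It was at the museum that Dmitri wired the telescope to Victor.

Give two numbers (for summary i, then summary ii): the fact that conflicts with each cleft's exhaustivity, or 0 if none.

5, 6

(i): focus "Dmitri". Looking for the telescope as thing and Victor as recipient and at the museum as setting with some other agent — fact (5) has Felix there. Refuted.
(ii): focus "at the museum". Looking for Dmitri as agent and the telescope as thing and Victor as recipient with some other setting — fact (6) has at the observatory there. Refuted.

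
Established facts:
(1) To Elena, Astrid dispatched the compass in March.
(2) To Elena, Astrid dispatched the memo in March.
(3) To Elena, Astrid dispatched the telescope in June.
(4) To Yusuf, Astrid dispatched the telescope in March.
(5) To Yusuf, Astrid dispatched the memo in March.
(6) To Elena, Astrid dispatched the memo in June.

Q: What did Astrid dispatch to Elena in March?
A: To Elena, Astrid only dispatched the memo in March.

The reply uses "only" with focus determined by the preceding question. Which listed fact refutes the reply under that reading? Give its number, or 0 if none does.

The question "What did ...?" targets the thing, so in the reply the focus falls on "the memo".
So "only" ranges over things; the rest (Astrid as agent and Elena as recipient and in March as setting) is presupposed.
Fact (1) shares the background with a different thing (the compass) — counterexample.
(Fact (5) would refute a reading with focus on the recipient — but that is not what the question asks.)

1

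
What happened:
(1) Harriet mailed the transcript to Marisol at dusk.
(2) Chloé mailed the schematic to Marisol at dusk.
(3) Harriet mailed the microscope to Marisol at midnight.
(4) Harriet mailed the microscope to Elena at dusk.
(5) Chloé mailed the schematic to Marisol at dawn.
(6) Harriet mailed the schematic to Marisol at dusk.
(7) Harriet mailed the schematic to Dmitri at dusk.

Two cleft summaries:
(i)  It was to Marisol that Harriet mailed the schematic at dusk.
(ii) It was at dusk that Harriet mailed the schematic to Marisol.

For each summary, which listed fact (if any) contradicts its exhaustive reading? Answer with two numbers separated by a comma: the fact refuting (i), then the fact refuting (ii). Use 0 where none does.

Summary (i) focuses "Marisol" (the recipient); background Harriet as agent and the schematic as thing and at dusk as setting. Fact (7) matches that background with recipient = Dmitri — refutes (i).
Summary (ii) focuses "at dusk" (the setting); background Harriet as agent and the schematic as thing and Marisol as recipient. No fact matches that background with a different setting, so 0.

7, 0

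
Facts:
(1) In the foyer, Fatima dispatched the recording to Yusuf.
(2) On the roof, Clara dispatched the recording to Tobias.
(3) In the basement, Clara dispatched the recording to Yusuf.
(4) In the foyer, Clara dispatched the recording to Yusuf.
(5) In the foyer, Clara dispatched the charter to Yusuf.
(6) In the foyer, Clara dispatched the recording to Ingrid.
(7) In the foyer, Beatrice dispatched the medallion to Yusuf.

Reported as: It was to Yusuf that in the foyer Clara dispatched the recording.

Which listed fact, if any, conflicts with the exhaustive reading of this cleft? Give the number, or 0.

6

Focus of the cleft: "Yusuf" (the recipient). Presupposed background: same agent, thing, setting (Clara / the recording / in the foyer).
Exhaustivity: Yusuf is the only recipient satisfying that background.
Fact (6) shares the background but with recipient = Ingrid; exhaustivity is violated.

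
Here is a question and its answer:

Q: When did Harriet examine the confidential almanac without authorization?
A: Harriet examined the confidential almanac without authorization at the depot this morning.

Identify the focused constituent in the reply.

this morning

The wh-word "when" asks about the time.
In the answer, "Harriet", "the confidential almanac" and "without authorization" are given — repeated from the question.
"at the depot" is also new, but it specifies the location, which is not what the question asks about — so it is not the focus.
The constituent filling the time gap is "this morning"; that is the focus.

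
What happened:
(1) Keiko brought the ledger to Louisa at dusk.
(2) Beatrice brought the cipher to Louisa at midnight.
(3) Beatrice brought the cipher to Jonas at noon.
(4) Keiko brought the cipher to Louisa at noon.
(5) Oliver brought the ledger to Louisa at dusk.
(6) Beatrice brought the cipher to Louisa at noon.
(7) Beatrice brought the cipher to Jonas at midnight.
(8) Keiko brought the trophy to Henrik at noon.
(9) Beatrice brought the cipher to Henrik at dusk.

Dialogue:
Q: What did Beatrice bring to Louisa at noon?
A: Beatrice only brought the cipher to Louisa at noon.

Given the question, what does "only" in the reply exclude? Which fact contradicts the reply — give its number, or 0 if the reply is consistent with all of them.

Answering "What did ...?" puts focus on the thing — here, "the cipher".
So "only" ranges over things; the rest (same agent, recipient, setting (Beatrice / Louisa / at noon)) is presupposed.
No listed fact shares that background with another thing. Nothing contradicts the reply.
(Fact (3) would refute a reading with focus on the recipient — but that is not what the question asks.)

0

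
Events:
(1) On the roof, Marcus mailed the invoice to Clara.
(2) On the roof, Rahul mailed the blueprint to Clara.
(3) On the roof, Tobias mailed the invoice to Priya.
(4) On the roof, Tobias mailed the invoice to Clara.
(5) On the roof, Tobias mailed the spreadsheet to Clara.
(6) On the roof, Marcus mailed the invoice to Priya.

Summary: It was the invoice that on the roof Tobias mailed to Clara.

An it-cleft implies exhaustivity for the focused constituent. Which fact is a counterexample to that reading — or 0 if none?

Focus of the cleft: "the invoice" (the thing). Presupposed background: same agent, recipient, setting (Tobias / Clara / on the roof).
The exhaustive reading says no other thing fits that background.
But fact (5) also has same agent, recipient, setting (Tobias / Clara / on the roof), with thing = the spreadsheet — so the exhaustive reading fails.

5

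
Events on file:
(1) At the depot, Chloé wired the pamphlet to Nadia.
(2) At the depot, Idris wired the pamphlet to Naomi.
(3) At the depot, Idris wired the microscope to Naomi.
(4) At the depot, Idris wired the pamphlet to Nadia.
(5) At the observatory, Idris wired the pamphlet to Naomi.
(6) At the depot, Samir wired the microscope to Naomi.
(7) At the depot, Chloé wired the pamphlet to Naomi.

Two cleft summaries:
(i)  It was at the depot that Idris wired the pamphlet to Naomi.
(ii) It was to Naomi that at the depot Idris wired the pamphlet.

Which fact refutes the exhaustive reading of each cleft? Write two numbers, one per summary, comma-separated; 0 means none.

Summary (i) focuses "at the depot" (the setting); background agent = Idris, thing = the pamphlet, recipient = Naomi. Fact (5) matches that background with setting = at the observatory — refutes (i).
Summary (ii) focuses "Naomi" (the recipient); background agent = Idris, thing = the pamphlet, setting = at the depot. Fact (4) matches that background with recipient = Nadia — refutes (ii).

5, 4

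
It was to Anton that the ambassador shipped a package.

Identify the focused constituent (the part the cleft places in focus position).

to Anton

In an it-cleft "It was X that/who ...", the clefted constituent X is the focus; the that/who-clause expresses the presupposed open proposition.
Here the focus is "to Anton". The backgrounded (presupposed) material includes "the ambassador" and "a package".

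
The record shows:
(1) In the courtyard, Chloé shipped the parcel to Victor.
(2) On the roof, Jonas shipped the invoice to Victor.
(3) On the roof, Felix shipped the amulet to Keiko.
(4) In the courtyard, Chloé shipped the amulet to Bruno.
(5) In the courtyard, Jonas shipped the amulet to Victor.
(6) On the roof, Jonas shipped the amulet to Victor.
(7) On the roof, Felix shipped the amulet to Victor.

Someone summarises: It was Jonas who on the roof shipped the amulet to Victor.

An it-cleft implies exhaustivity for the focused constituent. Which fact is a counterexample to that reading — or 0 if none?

7

Focus of the cleft: "Jonas" (the agent). Presupposed background: the amulet as thing and Victor as recipient and on the roof as setting.
Exhaustivity: Jonas is the only agent satisfying that background.
Fact (7) shares the background but with agent = Felix; exhaustivity is violated.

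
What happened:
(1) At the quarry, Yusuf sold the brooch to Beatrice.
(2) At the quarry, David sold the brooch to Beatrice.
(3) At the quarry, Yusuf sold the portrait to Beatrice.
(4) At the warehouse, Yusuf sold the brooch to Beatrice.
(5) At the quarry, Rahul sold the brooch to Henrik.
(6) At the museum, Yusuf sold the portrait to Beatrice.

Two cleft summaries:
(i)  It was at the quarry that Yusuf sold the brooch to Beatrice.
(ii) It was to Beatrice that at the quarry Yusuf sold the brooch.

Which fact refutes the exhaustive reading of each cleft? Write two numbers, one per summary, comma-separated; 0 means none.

Summary (i) focuses "at the quarry" (the setting); background agent = Yusuf, thing = the brooch, recipient = Beatrice. Fact (4) matches that background with setting = at the warehouse — refutes (i).
Summary (ii) focuses "Beatrice" (the recipient); background agent = Yusuf, thing = the brooch, setting = at the quarry. No fact matches that background with a different recipient, so 0.

4, 0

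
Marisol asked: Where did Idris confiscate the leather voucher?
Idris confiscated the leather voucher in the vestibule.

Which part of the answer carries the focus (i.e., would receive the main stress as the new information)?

in the vestibule

The wh-word "where" asks about the location.
In the answer, "Idris" and "the leather voucher" are given — repeated from the question.
The constituent filling the location gap is "in the vestibule"; that is the focus and would carry nuclear stress.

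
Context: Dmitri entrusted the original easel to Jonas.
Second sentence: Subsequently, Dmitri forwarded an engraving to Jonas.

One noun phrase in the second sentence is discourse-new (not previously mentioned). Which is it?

"Dmitri" and "Jonas" in the second sentence are given — already mentioned in the context.
"an engraving" has no antecedent in the context; it is discourse-new (the indefinite article also signals a new referent).

an engraving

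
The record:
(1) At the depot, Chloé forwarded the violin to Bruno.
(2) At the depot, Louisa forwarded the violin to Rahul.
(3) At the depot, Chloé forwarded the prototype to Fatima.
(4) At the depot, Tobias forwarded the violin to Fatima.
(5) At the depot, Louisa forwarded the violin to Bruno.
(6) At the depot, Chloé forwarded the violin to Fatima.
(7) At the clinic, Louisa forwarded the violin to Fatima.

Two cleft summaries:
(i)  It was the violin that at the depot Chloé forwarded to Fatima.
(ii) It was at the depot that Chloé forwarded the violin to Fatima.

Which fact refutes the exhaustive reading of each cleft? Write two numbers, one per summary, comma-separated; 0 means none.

3, 0

(i): focus "the violin". Looking for same agent, recipient, setting (Chloé / Fatima / at the depot) with some other thing — fact (3) has the prototype there. Refuted.
(ii): focus "at the depot". No fact shares same agent, thing, recipient (Chloé / the violin / Fatima) with a different setting. 0.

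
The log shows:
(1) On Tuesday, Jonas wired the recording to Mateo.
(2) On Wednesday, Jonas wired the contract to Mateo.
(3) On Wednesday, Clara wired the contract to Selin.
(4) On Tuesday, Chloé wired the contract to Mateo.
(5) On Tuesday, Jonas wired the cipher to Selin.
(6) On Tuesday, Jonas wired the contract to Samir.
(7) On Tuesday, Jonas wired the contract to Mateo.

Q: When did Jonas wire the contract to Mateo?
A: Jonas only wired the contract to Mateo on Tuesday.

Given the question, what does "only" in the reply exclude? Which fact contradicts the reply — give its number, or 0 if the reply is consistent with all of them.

The question "When did ...?" targets the setting, so in the reply the focus falls on "on Tuesday".
So "only" ranges over settings; the rest (Jonas as agent and the contract as thing and Mateo as recipient) is presupposed.
Fact (2) keeps Jonas as agent and the contract as thing and Mateo as recipient but has setting = on Wednesday; that refutes the reply.
(Fact (1) would refute a reading with focus on the thing — but that is not what the question asks.)

2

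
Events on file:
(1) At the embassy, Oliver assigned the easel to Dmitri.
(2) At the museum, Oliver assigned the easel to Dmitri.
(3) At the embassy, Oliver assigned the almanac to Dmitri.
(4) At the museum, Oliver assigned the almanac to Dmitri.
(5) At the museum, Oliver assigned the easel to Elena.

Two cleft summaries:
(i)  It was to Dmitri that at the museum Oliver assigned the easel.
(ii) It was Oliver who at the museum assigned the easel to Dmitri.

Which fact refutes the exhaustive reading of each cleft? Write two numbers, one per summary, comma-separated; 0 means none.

(i): focus "Dmitri". Looking for Oliver as agent and the easel as thing and at the museum as setting with some other recipient — fact (5) has Elena there. Refuted.
(ii): focus "Oliver". No fact shares the easel as thing and Dmitri as recipient and at the museum as setting with a different agent. 0.

5, 0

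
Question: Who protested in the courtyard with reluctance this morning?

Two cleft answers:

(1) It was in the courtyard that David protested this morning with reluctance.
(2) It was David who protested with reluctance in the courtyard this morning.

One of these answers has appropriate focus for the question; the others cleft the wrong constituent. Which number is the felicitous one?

2

The question word "who" targets the subject (agent).
Option (1) clefts "in the courtyard" — the location, not what was asked.
Option (2) clefts "David" — that matches what the question asks about.
So the congruent reply is (2).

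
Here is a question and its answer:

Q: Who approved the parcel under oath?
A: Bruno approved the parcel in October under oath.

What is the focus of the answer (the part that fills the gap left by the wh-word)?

Bruno

The wh-word "who" asks about the subject (agent).
In the answer, "the parcel" and "under oath" are given — repeated from the question.
"in October" is also new, but it specifies the time, which is not what the question asks about — so it is not the focus.
The constituent filling the subject (agent) gap is "Bruno"; that is the focus.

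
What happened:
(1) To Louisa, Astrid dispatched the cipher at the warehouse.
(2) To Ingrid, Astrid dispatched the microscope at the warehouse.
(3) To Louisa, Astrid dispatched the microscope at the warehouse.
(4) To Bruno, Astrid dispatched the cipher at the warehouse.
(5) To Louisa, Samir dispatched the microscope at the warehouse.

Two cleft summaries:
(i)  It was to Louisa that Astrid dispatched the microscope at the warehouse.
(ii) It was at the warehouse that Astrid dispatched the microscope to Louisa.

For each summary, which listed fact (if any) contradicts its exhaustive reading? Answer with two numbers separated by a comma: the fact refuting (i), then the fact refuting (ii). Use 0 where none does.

(i): focus "Louisa". Looking for agent = Astrid, thing = the microscope, setting = at the warehouse with some other recipient — fact (2) has Ingrid there. Refuted.
(ii): focus "at the warehouse". No fact shares agent = Astrid, thing = the microscope, recipient = Louisa with a different setting. 0.

2, 0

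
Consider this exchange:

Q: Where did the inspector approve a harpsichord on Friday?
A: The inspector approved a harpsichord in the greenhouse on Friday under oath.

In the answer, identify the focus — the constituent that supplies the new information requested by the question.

The wh-word "where" asks about the location.
In the answer, "the inspector", "a harpsichord" and "on Friday" are given — repeated from the question.
"under oath" is also new, but it specifies the manner, which is not what the question asks about — so it is not the focus.
The constituent filling the location gap is "in the greenhouse"; that is the focus.

in the greenhouse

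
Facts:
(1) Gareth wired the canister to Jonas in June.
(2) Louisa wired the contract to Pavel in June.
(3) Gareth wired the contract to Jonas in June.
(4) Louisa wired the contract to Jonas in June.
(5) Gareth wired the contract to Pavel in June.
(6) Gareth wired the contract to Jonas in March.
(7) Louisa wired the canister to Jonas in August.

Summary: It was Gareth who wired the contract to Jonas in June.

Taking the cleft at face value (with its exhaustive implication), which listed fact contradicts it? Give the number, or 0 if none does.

Focus of the cleft: "Gareth" (the agent). Presupposed background: same thing, recipient, setting (the contract / Jonas / in June).
Exhaustivity: Gareth is the only agent satisfying that background.
But fact (4) also has same thing, recipient, setting (the contract / Jonas / in June), with agent = Louisa — so the exhaustive reading fails.

4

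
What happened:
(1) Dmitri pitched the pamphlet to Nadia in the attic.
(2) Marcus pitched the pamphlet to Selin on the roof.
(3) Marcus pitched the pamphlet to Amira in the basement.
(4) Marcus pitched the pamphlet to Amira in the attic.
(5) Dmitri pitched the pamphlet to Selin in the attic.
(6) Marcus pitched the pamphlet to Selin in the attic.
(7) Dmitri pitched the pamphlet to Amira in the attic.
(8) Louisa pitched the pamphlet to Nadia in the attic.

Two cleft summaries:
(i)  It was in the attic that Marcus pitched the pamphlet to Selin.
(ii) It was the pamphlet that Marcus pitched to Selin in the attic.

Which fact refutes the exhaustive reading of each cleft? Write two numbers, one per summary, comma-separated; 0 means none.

2, 0

Summary (i) focuses "in the attic" (the setting); background agent = Marcus, thing = the pamphlet, recipient = Selin. Fact (2) matches that background with setting = on the roof — refutes (i).
Summary (ii) focuses "the pamphlet" (the thing); background agent = Marcus, recipient = Selin, setting = in the attic. No fact matches that background with a different thing, so 0.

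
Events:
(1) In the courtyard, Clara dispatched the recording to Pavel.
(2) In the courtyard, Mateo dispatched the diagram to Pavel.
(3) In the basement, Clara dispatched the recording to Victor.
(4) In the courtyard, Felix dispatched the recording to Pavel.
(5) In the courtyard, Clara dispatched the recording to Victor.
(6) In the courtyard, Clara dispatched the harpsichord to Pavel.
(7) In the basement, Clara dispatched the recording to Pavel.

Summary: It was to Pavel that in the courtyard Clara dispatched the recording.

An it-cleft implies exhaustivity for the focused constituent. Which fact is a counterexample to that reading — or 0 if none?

5

The cleft puts "Pavel" in focus and presupposes the open proposition with same agent, thing, setting (Clara / the recording / in the courtyard).
The exhaustive reading says no other recipient fits that background.
Fact (5) shares the background but with recipient = Victor; exhaustivity is violated.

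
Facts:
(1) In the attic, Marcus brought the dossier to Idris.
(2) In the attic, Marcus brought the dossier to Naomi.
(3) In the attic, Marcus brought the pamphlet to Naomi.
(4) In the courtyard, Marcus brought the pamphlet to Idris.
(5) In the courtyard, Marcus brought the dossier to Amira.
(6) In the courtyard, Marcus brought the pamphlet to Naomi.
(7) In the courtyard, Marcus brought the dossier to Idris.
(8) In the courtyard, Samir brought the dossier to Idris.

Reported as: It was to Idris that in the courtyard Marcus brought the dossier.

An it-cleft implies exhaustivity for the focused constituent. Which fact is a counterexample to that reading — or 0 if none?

The cleft puts "Idris" in focus and presupposes the open proposition with same agent, thing, setting (Marcus / the dossier / in the courtyard).
Exhaustivity: Idris is the only recipient satisfying that background.
But fact (5) also has same agent, thing, setting (Marcus / the dossier / in the courtyard), with recipient = Amira — so the exhaustive reading fails.

5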